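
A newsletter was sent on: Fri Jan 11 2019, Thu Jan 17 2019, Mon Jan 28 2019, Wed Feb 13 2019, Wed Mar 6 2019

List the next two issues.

Mon Apr 1 2019, Thu May 2 2019

Gaps: 6, 11, 16, 21 days — each gap is 5 larger than the previous one.
Next gap: 26 days. Wed Mar 6 2019 + 26 days = Mon Apr 1 2019.
Next gap: 31 days. Mon Apr 1 2019 + 31 days = Thu May 2 2019.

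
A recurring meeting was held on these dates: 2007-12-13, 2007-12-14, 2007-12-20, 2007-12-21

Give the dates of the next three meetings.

The gap pattern 1, 6, 1 repeats every 2 events.
These are the Thursdays and Fridays of each week.
The following Thursday is 2007-12-27.
Next Friday: 2007-12-28.
The following Thursday is 2008-01-03.

2007-12-27, 2007-12-28, 2008-01-03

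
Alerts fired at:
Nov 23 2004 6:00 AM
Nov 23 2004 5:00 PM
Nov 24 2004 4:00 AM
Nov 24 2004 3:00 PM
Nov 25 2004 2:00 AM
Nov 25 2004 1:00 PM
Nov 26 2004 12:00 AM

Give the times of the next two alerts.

Nov 26 2004 11:00 AM, Nov 26 2004 10:00 PM

Spacing: 11, 11, 11, 11, 11, 11 h — constant 11 h.
Nov 26 2004 12:00 AM + 11 h = Nov 26 2004 11:00 AM.
Nov 26 2004 11:00 AM + 11 h = Nov 26 2004 10:00 PM.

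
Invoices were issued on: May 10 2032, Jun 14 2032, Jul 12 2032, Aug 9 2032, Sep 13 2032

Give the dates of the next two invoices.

Oct 11 2032, Nov 8 2032

These are Mondays at 28- or 35-day spacing (35, 28, 28, 35).
The pattern: 2nd Monday of the month.
2nd Monday of October 2032: Oct 11 2032.
November 2032 — 2nd Monday is Nov 8 2032.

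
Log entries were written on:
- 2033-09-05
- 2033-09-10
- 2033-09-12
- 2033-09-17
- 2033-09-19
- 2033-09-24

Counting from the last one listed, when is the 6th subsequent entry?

2033-10-15

Every event lands on a Monday or Saturday (gaps cycle 5, 2, 5, 2, 5).
So the schedule is: every Monday and Saturday.
Next Monday: 2033-09-26.
The following Saturday is 2033-10-01.
The following Monday is 2033-10-03.
The following Saturday is 2033-10-08.
The following Monday is 2033-10-10.
The following Saturday is 2033-10-15.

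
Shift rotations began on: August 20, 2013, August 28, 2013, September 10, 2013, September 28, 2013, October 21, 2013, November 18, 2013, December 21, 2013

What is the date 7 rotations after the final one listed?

December 27, 2014

The spacing grows by 5 each time: 8, 13, 18, 23, 28, 33 days.
Next gap: 38 days. December 21, 2013 + 38 days = January 28, 2014.
Next gap: 43 days. January 28, 2014 + 43 days = March 12, 2014.
Next gap: 48 days. March 12, 2014 + 48 days = April 29, 2014.
Next gap: 53 days. April 29, 2014 + 53 days = June 21, 2014.
Next gap: 58 days. June 21, 2014 + 58 days = August 18, 2014.
Next gap: 63 days. August 18, 2014 + 63 days = October 20, 2014.
Next gap: 68 days. October 20, 2014 + 68 days = December 27, 2014.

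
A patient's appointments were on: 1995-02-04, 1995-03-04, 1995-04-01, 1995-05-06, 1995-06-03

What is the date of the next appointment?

1995-07-01

All dates are Saturdays, 28, 28, 35, 28 days apart.
Specifically, the 1st Saturday of each month.
July 1995 — 1st Saturday is 1995-07-01.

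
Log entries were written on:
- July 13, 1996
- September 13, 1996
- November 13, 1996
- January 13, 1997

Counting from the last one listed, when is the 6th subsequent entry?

January 13, 1998

Gaps: 62, 61, 61 days — not constant. Every event is on the 13th of the month.
Pattern: the 13th of every 2 months.
Next: March 1997 → March 13, 1997.
May 1997: May 13, 1997.
Next: July 1997 → July 13, 1997.
Next: September 1997 → September 13, 1997.
November 1997: November 13, 1997.
January 1998: January 13, 1998.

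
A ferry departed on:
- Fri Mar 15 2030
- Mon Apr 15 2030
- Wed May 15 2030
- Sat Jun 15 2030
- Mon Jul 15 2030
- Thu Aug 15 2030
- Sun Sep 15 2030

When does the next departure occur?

Gaps: 31, 30, 31, 30, 31, 31 days — not constant. Every event is on the 15th of the month.
Pattern: the 15th of each month.
October 2030: Tue Oct 15 2030.

Tue Oct 15 2030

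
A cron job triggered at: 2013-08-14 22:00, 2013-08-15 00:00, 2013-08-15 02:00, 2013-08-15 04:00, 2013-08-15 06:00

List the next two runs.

2013-08-15 08:00, 2013-08-15 10:00

Gaps: 2, 2, 2, 2 hours — each event is 2 hours after the previous one.
2013-08-15 06:00 + 2 h = 2013-08-15 08:00.
2013-08-15 08:00 + 2 h = 2013-08-15 10:00.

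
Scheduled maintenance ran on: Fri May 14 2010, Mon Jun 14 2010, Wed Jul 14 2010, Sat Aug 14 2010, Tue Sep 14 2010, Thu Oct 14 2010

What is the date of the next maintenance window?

Sun Nov 14 2010

Gaps: 31, 30, 31, 31, 30 days — not constant. Every event is on the 14th of the month.
Pattern: the 14th of each month.
Next: November 2010 → Sun Nov 14 2010.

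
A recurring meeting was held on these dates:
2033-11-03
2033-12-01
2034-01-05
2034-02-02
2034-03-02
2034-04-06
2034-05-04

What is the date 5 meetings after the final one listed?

Gaps: 28, 35, 28, 28, 35, 28 days — a mix of 28 and 35. Every date is a Thursday.
Each is the 1st Thursday of its month.
1st Thursday of June 2034: 2034-06-01.
July 2034 — 1st Thursday is 2034-07-06.
August 2034 — 1st Thursday is 2034-08-03.
September 2034 — 1st Thursday is 2034-09-07.
October 2034 — 1st Thursday is 2034-10-05.

2034-10-05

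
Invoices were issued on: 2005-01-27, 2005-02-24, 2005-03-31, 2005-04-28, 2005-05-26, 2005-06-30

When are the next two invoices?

2005-07-28, 2005-08-25

All Thursdays; the gaps (28, 35, 28, 28, 35) vary with month length.
This is the last Thursday of each month.
July 2005 ends with Thursday 2005-07-28.
August 2005 ends with Thursday 2005-08-25.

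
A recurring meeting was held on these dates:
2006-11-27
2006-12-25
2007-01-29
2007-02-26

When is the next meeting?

2007-03-26

These are Mondays with 28, 35, 28-day gaps.
Each is the final Monday of its month — 2007-01-29 is past the 28th, so '4th Monday' doesn't fit.
March 2007 ends with Monday 2007-03-26.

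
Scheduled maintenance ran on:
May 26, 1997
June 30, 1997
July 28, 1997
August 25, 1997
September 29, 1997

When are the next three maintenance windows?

All Mondays; the gaps (35, 28, 28, 35) vary with month length.
This is the last Monday of each month.
Last Monday of October 1997: October 27, 1997.
Last Monday of November 1997: November 24, 1997.
Last Monday of December 1997: December 29, 1997.

October 27, 1997; November 24, 1997; December 29, 1997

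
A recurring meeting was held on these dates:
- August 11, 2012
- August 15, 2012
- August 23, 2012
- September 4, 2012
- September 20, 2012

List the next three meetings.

October 10, 2012; November 3, 2012; December 1, 2012

Gaps: 4, 8, 12, 16 days — each gap is 4 larger than the previous one.
Next gap: 20 days. September 20, 2012 + 20 days = October 10, 2012.
Next gap: 24 days. October 10, 2012 + 24 days = November 3, 2012.
Next gap: 28 days. November 3, 2012 + 28 days = December 1, 2012.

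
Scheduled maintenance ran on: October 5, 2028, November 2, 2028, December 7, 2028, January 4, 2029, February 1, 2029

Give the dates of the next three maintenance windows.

March 1, 2029; April 5, 2029; May 3, 2029

These are Thursdays at 28- or 35-day spacing (28, 35, 28, 28).
The pattern: 1st Thursday of the month.
1st Thursday of March 2029: March 1, 2029.
1st Thursday of April 2029: April 5, 2029.
1st Thursday of May 2029: May 3, 2029.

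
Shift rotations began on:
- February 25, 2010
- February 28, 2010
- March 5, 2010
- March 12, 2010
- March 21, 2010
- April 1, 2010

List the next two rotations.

The spacing grows by 2 each time: 3, 5, 7, 9, 11 days.
Next gap: 13 days. April 1, 2010 + 13 days = April 14, 2010.
Next gap: 15 days. April 14, 2010 + 15 days = April 29, 2010.

April 14, 2010; April 29, 2010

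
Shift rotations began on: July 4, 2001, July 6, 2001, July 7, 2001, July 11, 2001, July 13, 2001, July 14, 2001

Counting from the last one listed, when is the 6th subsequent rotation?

July 28, 2001

The gap pattern 2, 1, 4, 2, 1 repeats every 3 events.
These are the Wednesdays, Fridays and Saturdays of each week.
The following Wednesday is July 18, 2001.
The following Friday is July 20, 2001.
The following Saturday is July 21, 2001.
The following Wednesday is July 25, 2001.
The following Friday is July 27, 2001.
The following Saturday is July 28, 2001.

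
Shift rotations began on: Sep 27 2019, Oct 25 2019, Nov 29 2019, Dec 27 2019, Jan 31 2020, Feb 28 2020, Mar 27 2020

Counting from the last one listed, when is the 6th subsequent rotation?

All Fridays; the gaps (28, 35, 28, 35, 28, 28) vary with month length.
This is the last Friday of each month.
Last Friday of April 2020: Apr 24 2020.
Last Friday of May 2020: May 29 2020.
Last Friday of June 2020: Jun 26 2020.
Last Friday of July 2020: Jul 31 2020.
Last Friday of August 2020: Aug 28 2020.
Last Friday of September 2020: Sep 25 2020.

Sep 25 2020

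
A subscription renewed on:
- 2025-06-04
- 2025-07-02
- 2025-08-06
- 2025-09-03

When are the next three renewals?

2025-10-01, 2025-11-05, 2025-12-03

All dates are Wednesdays, 28, 35, 28 days apart.
Specifically, the 1st Wednesday of each month.
October 2025 — 1st Wednesday is 2025-10-01.
November 2025 — 1st Wednesday is 2025-11-05.
1st Wednesday of December 2025: 2025-12-03.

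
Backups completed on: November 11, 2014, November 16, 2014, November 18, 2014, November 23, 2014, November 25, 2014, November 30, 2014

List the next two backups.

December 2, 2014; December 7, 2014

Every event lands on a Tuesday or Sunday (gaps cycle 5, 2, 5, 2, 5).
So the schedule is: every Tuesday and Sunday.
Next Tuesday: December 2, 2014.
Next Sunday: December 7, 2014.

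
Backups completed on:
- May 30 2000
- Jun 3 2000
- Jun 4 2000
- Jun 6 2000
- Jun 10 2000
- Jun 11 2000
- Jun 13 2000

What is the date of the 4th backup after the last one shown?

Every event lands on a Tuesday or Saturday or Sunday (gaps cycle 4, 1, 2, 4, 1, 2).
So the schedule is: every Tuesday, Saturday and Sunday.
Next Saturday: Jun 17 2000.
The following Sunday is Jun 18 2000.
Next Tuesday: Jun 20 2000.
Next Saturday: Jun 24 2000.

Jun 24 2000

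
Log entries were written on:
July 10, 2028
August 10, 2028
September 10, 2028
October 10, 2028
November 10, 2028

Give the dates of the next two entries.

The day-of-month is always 10 (31, 31, 30, 31 days between events).
So this recurs on the 10th of each month.
December 2028: December 10, 2028.
Next: January 2029 → January 10, 2029.

December 10, 2028; January 10, 2029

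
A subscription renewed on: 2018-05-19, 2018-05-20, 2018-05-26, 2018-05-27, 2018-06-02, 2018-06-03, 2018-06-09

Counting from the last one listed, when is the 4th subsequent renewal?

2018-06-23

The gap pattern 1, 6, 1, 6, 1, 6 repeats every 2 events.
These are the Saturdays and Sundays of each week.
The following Sunday is 2018-06-10.
Next Saturday: 2018-06-16.
Next Sunday: 2018-06-17.
Next Saturday: 2018-06-23.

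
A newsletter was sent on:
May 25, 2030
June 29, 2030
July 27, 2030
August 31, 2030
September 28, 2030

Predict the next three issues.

October 26, 2030; November 30, 2030; December 28, 2030

All Saturdays; the gaps (35, 28, 35, 28) vary with month length.
This is the last Saturday of each month.
Last Saturday of October 2030: October 26, 2030.
Last Saturday of November 2030: November 30, 2030.
December 2030 ends with Saturday December 28, 2030.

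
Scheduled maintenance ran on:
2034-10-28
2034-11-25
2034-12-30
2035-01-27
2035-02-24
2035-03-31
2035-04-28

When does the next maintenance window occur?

2035-05-26

Every date is a Saturday; gaps 28, 35, 28, 28, 35, 28 days.
Each is the last Saturday of its month (at least one falls on the 29th or later, ruling out '4th Saturday').
Last Saturday of May 2035: 2035-05-26.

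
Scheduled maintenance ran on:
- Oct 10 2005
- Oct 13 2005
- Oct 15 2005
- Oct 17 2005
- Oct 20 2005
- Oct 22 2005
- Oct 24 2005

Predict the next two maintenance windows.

Oct 27 2005, Oct 29 2005

Gaps: 3, 2, 2, 3, 2, 2 days — not constant, but cyclic with period 3.
The events fall on every Monday, Thursday and Saturday.
The following Thursday is Oct 27 2005.
The following Saturday is Oct 29 2005.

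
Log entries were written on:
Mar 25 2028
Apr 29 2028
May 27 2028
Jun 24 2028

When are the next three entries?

Jul 29 2028, Aug 26 2028, Sep 30 2028

Every date is a Saturday; gaps 35, 28, 28 days.
Each is the last Saturday of its month (at least one falls on the 29th or later, ruling out '4th Saturday').
Last Saturday of July 2028: Jul 29 2028.
August 2028 ends with Saturday Aug 26 2028.
Last Saturday of September 2028: Sep 30 2028.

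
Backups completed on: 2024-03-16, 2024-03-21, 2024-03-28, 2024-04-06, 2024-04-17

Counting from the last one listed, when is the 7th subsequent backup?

2024-08-28

Gaps: 5, 7, 9, 11 days — each gap is 2 larger than the previous one.
Next gap: 13 days. 2024-04-17 + 13 days = 2024-04-30.
Next gap: 15 days. 2024-04-30 + 15 days = 2024-05-15.
Next gap: 17 days. 2024-05-15 + 17 days = 2024-06-01.
Next gap: 19 days. 2024-06-01 + 19 days = 2024-06-20.
Next gap: 21 days. 2024-06-20 + 21 days = 2024-07-11.
Next gap: 23 days. 2024-07-11 + 23 days = 2024-08-03.
Next gap: 25 days. 2024-08-03 + 25 days = 2024-08-28.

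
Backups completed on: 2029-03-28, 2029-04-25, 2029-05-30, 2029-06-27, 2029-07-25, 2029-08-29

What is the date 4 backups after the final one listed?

2029-12-26

Every date is a Wednesday; gaps 28, 35, 28, 28, 35 days.
Each is the last Wednesday of its month (at least one falls on the 29th or later, ruling out '4th Wednesday').
September 2029 ends with Wednesday 2029-09-26.
Last Wednesday of October 2029: 2029-10-31.
November 2029 ends with Wednesday 2029-11-28.
December 2029 ends with Wednesday 2029-12-26.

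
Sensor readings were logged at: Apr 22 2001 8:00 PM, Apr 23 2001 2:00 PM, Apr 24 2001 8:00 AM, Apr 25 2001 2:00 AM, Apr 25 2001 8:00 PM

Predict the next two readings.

Apr 26 2001 2:00 PM, Apr 27 2001 8:00 AM

Spacing: 18, 18, 18, 18 h — constant 18 h.
Apr 25 2001 8:00 PM + 18 h = Apr 26 2001 2:00 PM.
Apr 26 2001 2:00 PM + 18 h = Apr 27 2001 8:00 AM.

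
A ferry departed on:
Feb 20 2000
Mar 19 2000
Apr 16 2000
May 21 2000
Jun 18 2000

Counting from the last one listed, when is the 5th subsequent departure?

All dates are Sundays, 28, 28, 35, 28 days apart.
Specifically, the 3rd Sunday of each month.
3rd Sunday of July 2000: Jul 16 2000.
3rd Sunday of August 2000: Aug 20 2000.
September 2000 — 3rd Sunday is Sep 17 2000.
3rd Sunday of October 2000: Oct 15 2000.
November 2000 — 3rd Sunday is Nov 19 2000.

Nov 19 2000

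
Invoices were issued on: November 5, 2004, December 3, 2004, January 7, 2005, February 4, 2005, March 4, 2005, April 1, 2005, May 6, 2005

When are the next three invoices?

These are Fridays at 28- or 35-day spacing (28, 35, 28, 28, 28, 35).
The pattern: 1st Friday of the month.
June 2005 — 1st Friday is June 3, 2005.
July 2005 — 1st Friday is July 1, 2005.
August 2005 — 1st Friday is August 5, 2005.

June 3, 2005; July 1, 2005; August 5, 2005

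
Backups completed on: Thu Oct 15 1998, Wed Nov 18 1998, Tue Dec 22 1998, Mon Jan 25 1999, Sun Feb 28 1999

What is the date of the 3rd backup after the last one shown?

Thu Jun 10 1999

Gaps between consecutive events: 34, 34, 34, 34 days — a constant 34-day interval.
Sun Feb 28 1999 + 34 days = Sat Apr 3 1999.
Sat Apr 3 1999 + 34 days = Fri May 7 1999.
Fri May 7 1999 + 34 days = Thu Jun 10 1999.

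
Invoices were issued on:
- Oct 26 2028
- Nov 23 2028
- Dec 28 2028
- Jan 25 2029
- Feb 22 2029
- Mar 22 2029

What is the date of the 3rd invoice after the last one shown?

Jun 28 2029

Gaps: 28, 35, 28, 28, 28 days — a mix of 28 and 35. Every date is a Thursday.
Each is the 4th Thursday of its month.
April 2029 — 4th Thursday is Apr 26 2029.
4th Thursday of May 2029: May 24 2029.
June 2029 — 4th Thursday is Jun 28 2029.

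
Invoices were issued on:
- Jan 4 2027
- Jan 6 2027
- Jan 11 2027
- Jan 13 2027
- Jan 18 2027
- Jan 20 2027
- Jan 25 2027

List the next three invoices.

Gaps: 2, 5, 2, 5, 2, 5 days — not constant, but cyclic with period 2.
The events fall on every Monday and Wednesday.
Next Wednesday: Jan 27 2027.
Next Monday: Feb 1 2027.
The following Wednesday is Feb 3 2027.

Jan 27 2027, Feb 1 2027, Feb 3 2027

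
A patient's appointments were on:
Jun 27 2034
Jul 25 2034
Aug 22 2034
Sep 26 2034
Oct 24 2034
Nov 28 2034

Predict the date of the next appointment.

Gaps: 28, 28, 35, 28, 35 days — a mix of 28 and 35. Every date is a Tuesday.
Each is the 4th Tuesday of its month.
4th Tuesday of December 2034: Dec 26 2034.

Dec 26 2034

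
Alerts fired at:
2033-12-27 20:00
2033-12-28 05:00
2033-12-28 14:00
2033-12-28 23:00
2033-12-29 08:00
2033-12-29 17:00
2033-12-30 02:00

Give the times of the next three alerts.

Gaps: 9, 9, 9, 9, 9, 9 hours — each event is 9 hours after the previous one.
2033-12-30 02:00 + 9 h = 2033-12-30 11:00.
2033-12-30 11:00 + 9 h = 2033-12-30 20:00.
2033-12-30 20:00 + 9 h = 2033-12-31 05:00.

2033-12-30 11:00, 2033-12-30 20:00, 2033-12-31 05:00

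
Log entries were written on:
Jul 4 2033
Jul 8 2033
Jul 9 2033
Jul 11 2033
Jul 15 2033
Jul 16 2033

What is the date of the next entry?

Jul 18 2033

Gaps: 4, 1, 2, 4, 1 days — not constant, but cyclic with period 3.
The events fall on every Monday, Friday and Saturday.
The following Monday is Jul 18 2033.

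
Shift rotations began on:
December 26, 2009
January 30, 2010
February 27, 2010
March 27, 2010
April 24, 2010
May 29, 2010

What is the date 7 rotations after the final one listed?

These are Saturdays with 35, 28, 28, 28, 35-day gaps.
Each is the final Saturday of its month — January 30, 2010 is past the 28th, so '4th Saturday' doesn't fit.
June 2010 ends with Saturday June 26, 2010.
July 2010 ends with Saturday July 31, 2010.
Last Saturday of August 2010: August 28, 2010.
Last Saturday of September 2010: September 25, 2010.
October 2010 ends with Saturday October 30, 2010.
November 2010 ends with Saturday November 27, 2010.
December 2010 ends with Saturday December 25, 2010.

December 25, 2010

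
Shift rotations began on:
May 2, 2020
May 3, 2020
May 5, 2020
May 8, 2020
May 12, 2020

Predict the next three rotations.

May 17, 2020; May 23, 2020; May 30, 2020

Gaps: 1, 2, 3, 4 days — each gap is 1 larger than the previous one.
Next gap: 5 days. May 12, 2020 + 5 days = May 17, 2020.
Next gap: 6 days. May 17, 2020 + 6 days = May 23, 2020.
Next gap: 7 days. May 23, 2020 + 7 days = May 30, 2020.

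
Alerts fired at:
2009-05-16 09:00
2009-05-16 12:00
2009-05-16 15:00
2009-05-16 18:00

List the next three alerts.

2009-05-16 21:00, 2009-05-17 00:00, 2009-05-17 03:00

Gaps: 3, 3, 3 hours — each event is 3 hours after the previous one.
2009-05-16 18:00 + 3 h = 2009-05-16 21:00.
2009-05-16 21:00 + 3 h = 2009-05-17 00:00.
2009-05-17 00:00 + 3 h = 2009-05-17 03:00.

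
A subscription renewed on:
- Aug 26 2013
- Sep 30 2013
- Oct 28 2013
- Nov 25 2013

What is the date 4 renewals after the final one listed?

Every date is a Monday; gaps 35, 28, 28 days.
Each is the last Monday of its month (at least one falls on the 29th or later, ruling out '4th Monday').
Last Monday of December 2013: Dec 30 2013.
January 2014 ends with Monday Jan 27 2014.
Last Monday of February 2014: Feb 24 2014.
March 2014 ends with Monday Mar 31 2014.

Mar 31 2014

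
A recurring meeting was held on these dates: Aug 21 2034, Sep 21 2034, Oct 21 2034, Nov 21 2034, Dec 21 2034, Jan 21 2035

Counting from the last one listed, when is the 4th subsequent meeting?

Gaps: 31, 30, 31, 30, 31 days — not constant. Every event is on the 21st of the month.
Pattern: the 21st of each month.
February 2035: Feb 21 2035.
Next: March 2035 → Mar 21 2035.
April 2035: Apr 21 2035.
Next: May 2035 → May 21 2035.

May 21 2035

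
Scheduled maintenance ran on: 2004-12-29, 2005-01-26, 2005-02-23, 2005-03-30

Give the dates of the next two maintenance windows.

2005-04-27, 2005-05-25

These are Wednesdays with 28, 28, 35-day gaps.
Each is the final Wednesday of its month — 2004-12-29 is past the 28th, so '4th Wednesday' doesn't fit.
Last Wednesday of April 2005: 2005-04-27.
May 2005 ends with Wednesday 2005-05-25.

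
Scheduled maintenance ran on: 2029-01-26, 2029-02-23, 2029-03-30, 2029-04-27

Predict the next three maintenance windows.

2029-05-25, 2029-06-29, 2029-07-27

All Fridays; the gaps (28, 35, 28) vary with month length.
This is the last Friday of each month.
May 2029 ends with Friday 2029-05-25.
Last Friday of June 2029: 2029-06-29.
July 2029 ends with Friday 2029-07-27.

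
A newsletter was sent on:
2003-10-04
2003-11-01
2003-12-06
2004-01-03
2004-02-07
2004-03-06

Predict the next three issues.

These are Saturdays at 28- or 35-day spacing (28, 35, 28, 35, 28).
The pattern: 1st Saturday of the month.
April 2004 — 1st Saturday is 2004-04-03.
1st Saturday of May 2004: 2004-05-01.
1st Saturday of June 2004: 2004-06-05.

2004-04-03, 2004-05-01, 2004-06-05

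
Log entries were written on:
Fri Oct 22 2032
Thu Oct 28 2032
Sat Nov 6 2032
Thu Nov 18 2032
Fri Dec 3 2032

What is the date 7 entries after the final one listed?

Fri Jun 10 2033

Gaps: 6, 9, 12, 15 days — each gap is 3 larger than the previous one.
Next gap: 18 days. Fri Dec 3 2032 + 18 days = Tue Dec 21 2032.
Next gap: 21 days. Tue Dec 21 2032 + 21 days = Tue Jan 11 2033.
Next gap: 24 days. Tue Jan 11 2033 + 24 days = Fri Feb 4 2033.
Next gap: 27 days. Fri Feb 4 2033 + 27 days = Thu Mar 3 2033.
Next gap: 30 days. Thu Mar 3 2033 + 30 days = Sat Apr 2 2033.
Next gap: 33 days. Sat Apr 2 2033 + 33 days = Thu May 5 2033.
Next gap: 36 days. Thu May 5 2033 + 36 days = Fri Jun 10 2033.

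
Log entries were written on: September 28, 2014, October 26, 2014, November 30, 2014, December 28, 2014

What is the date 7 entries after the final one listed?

All Sundays; the gaps (28, 35, 28) vary with month length.
This is the last Sunday of each month.
Last Sunday of January 2015: January 25, 2015.
February 2015 ends with Sunday February 22, 2015.
Last Sunday of March 2015: March 29, 2015.
April 2015 ends with Sunday April 26, 2015.
May 2015 ends with Sunday May 31, 2015.
June 2015 ends with Sunday June 28, 2015.
July 2015 ends with Sunday July 26, 2015.

July 26, 2015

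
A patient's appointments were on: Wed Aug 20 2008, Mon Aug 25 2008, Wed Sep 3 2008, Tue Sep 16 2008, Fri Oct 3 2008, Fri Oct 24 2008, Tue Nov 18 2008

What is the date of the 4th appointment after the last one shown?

Tue Apr 7 2009

Intervals are 5, 9, 13, 17, 21, 25 days — an arithmetic progression with common difference 4.
Next gap: 29 days. Tue Nov 18 2008 + 29 days = Wed Dec 17 2008.
Next gap: 33 days. Wed Dec 17 2008 + 33 days = Mon Jan 19 2009.
Next gap: 37 days. Mon Jan 19 2009 + 37 days = Wed Feb 25 2009.
Next gap: 41 days. Wed Feb 25 2009 + 41 days = Tue Apr 7 2009.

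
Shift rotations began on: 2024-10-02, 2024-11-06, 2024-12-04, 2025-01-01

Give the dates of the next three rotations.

All dates are Wednesdays, 35, 28, 28 days apart.
Specifically, the 1st Wednesday of each month.
1st Wednesday of February 2025: 2025-02-05.
1st Wednesday of March 2025: 2025-03-05.
April 2025 — 1st Wednesday is 2025-04-02.

2025-02-05, 2025-03-05, 2025-04-02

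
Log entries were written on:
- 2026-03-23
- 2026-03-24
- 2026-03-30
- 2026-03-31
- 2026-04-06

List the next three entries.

2026-04-07, 2026-04-13, 2026-04-14

Gaps: 1, 6, 1, 6 days — not constant, but cyclic with period 2.
The events fall on every Monday and Tuesday.
Next Tuesday: 2026-04-07.
Next Monday: 2026-04-13.
Next Tuesday: 2026-04-14.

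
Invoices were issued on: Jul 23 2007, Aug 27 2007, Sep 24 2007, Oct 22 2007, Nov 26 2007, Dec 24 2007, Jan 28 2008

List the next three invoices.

Feb 25 2008, Mar 24 2008, Apr 28 2008

These are Mondays at 28- or 35-day spacing (35, 28, 28, 35, 28, 35).
The pattern: 4th Monday of the month.
4th Monday of February 2008: Feb 25 2008.
March 2008 — 4th Monday is Mar 24 2008.
April 2008 — 4th Monday is Apr 28 2008.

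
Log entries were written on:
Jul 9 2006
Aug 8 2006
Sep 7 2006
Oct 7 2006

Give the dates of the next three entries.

The spacing is 30, 30, 30 days — always 30 days.
Oct 7 2006 + 30 days = Nov 6 2006.
Nov 6 2006 + 30 days = Dec 6 2006.
Dec 6 2006 + 30 days = Jan 5 2007.

Nov 6 2006, Dec 6 2006, Jan 5 2007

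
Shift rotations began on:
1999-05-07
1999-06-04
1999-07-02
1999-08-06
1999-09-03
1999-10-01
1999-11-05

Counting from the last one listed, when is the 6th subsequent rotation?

These are Fridays at 28- or 35-day spacing (28, 28, 35, 28, 28, 35).
The pattern: 1st Friday of the month.
December 1999 — 1st Friday is 1999-12-03.
January 2000 — 1st Friday is 2000-01-07.
February 2000 — 1st Friday is 2000-02-04.
March 2000 — 1st Friday is 2000-03-03.
1st Friday of April 2000: 2000-04-07.
1st Friday of May 2000: 2000-05-05.

2000-05-05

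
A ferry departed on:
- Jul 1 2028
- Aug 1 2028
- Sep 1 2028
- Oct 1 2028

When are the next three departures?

Each date is the 1st; the gaps (31, 31, 30) track the month lengths.
The rule is the 1st of each month.
Next: November 2028 → Nov 1 2028.
December 2028: Dec 1 2028.
Next: January 2029 → Jan 1 2029.

Nov 1 2028, Dec 1 2028, Jan 1 2029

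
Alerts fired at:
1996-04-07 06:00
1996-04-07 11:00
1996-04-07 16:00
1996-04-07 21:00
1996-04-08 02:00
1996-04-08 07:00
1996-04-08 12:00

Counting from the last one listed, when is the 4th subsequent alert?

The interval is a steady 5 hours (5, 5, 5, 5, 5, 5).
1996-04-08 12:00 + 5 h = 1996-04-08 17:00.
1996-04-08 17:00 + 5 h = 1996-04-08 22:00.
1996-04-08 22:00 + 5 h = 1996-04-09 03:00.
1996-04-09 03:00 + 5 h = 1996-04-09 08:00.

1996-04-09 08:00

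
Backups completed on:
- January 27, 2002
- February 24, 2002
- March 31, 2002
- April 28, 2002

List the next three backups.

All Sundays; the gaps (28, 35, 28) vary with month length.
This is the last Sunday of each month.
Last Sunday of May 2002: May 26, 2002.
Last Sunday of June 2002: June 30, 2002.
July 2002 ends with Sunday July 28, 2002.

May 26, 2002; June 30, 2002; July 28, 2002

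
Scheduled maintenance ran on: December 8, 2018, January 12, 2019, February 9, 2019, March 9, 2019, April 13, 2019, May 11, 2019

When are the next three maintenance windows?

June 8, 2019; July 13, 2019; August 10, 2019

All dates are Saturdays, 35, 28, 28, 35, 28 days apart.
Specifically, the 2nd Saturday of each month.
June 2019 — 2nd Saturday is June 8, 2019.
2nd Saturday of July 2019: July 13, 2019.
August 2019 — 2nd Saturday is August 10, 2019.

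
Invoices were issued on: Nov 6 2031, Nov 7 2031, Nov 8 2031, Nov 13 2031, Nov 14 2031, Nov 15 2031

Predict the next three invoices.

Every event lands on a Thursday or Friday or Saturday (gaps cycle 1, 1, 5, 1, 1).
So the schedule is: every Thursday, Friday and Saturday.
The following Thursday is Nov 20 2031.
The following Friday is Nov 21 2031.
Next Saturday: Nov 22 2031.

Nov 20 2031, Nov 21 2031, Nov 22 2031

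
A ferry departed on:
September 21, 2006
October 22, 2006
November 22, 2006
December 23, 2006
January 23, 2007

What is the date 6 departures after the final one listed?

Gaps between consecutive events: 31, 31, 31, 31 days — a constant 31-day interval.
January 23, 2007 + 31 days = February 23, 2007.
February 23, 2007 + 31 days = March 26, 2007.
March 26, 2007 + 31 days = April 26, 2007.
April 26, 2007 + 31 days = May 27, 2007.
May 27, 2007 + 31 days = June 27, 2007.
June 27, 2007 + 31 days = July 28, 2007.

July 28, 2007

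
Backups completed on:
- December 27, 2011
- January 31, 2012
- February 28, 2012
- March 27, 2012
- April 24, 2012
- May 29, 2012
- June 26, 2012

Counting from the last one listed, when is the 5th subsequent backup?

These are Tuesdays with 35, 28, 28, 28, 35, 28-day gaps.
Each is the final Tuesday of its month — January 31, 2012 is past the 28th, so '4th Tuesday' doesn't fit.
Last Tuesday of July 2012: July 31, 2012.
Last Tuesday of August 2012: August 28, 2012.
Last Tuesday of September 2012: September 25, 2012.
Last Tuesday of October 2012: October 30, 2012.
Last Tuesday of November 2012: November 27, 2012.

November 27, 2012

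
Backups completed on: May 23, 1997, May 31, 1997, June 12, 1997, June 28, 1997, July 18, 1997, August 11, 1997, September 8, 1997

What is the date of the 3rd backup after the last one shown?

December 25, 1997

Gaps: 8, 12, 16, 20, 24, 28 days — each gap is 4 larger than the previous one.
Next gap: 32 days. September 8, 1997 + 32 days = October 10, 1997.
Next gap: 36 days. October 10, 1997 + 36 days = November 15, 1997.
Next gap: 40 days. November 15, 1997 + 40 days = December 25, 1997.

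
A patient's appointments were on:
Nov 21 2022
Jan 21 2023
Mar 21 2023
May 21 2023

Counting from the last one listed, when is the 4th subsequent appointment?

Each date is the 21st; the gaps (61, 59, 61) track the month lengths.
The rule is the 21st of every 2 months.
July 2023: Jul 21 2023.
Next: September 2023 → Sep 21 2023.
November 2023: Nov 21 2023.
January 2024: Jan 21 2024.

Jan 21 2024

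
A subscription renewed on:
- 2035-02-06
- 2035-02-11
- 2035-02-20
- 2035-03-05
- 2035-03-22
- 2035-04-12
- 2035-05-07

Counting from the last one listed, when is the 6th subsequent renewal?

2035-12-27

Gaps: 5, 9, 13, 17, 21, 25 days — each gap is 4 larger than the previous one.
Next gap: 29 days. 2035-05-07 + 29 days = 2035-06-05.
Next gap: 33 days. 2035-06-05 + 33 days = 2035-07-08.
Next gap: 37 days. 2035-07-08 + 37 days = 2035-08-14.
Next gap: 41 days. 2035-08-14 + 41 days = 2035-09-24.
Next gap: 45 days. 2035-09-24 + 45 days = 2035-11-08.
Next gap: 49 days. 2035-11-08 + 49 days = 2035-12-27.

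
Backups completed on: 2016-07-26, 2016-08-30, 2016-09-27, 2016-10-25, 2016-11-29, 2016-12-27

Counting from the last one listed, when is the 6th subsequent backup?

2017-06-27

These are Tuesdays with 35, 28, 28, 35, 28-day gaps.
Each is the final Tuesday of its month — 2016-08-30 is past the 28th, so '4th Tuesday' doesn't fit.
January 2017 ends with Tuesday 2017-01-31.
February 2017 ends with Tuesday 2017-02-28.
March 2017 ends with Tuesday 2017-03-28.
Last Tuesday of April 2017: 2017-04-25.
May 2017 ends with Tuesday 2017-05-30.
Last Tuesday of June 2017: 2017-06-27.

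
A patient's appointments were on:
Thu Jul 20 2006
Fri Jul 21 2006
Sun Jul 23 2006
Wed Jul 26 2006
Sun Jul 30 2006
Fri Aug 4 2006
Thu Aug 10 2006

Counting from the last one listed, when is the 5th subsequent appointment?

Sun Sep 24 2006

Gaps: 1, 2, 3, 4, 5, 6 days — each gap is 1 larger than the previous one.
Next gap: 7 days. Thu Aug 10 2006 + 7 days = Thu Aug 17 2006.
Next gap: 8 days. Thu Aug 17 2006 + 8 days = Fri Aug 25 2006.
Next gap: 9 days. Fri Aug 25 2006 + 9 days = Sun Sep 3 2006.
Next gap: 10 days. Sun Sep 3 2006 + 10 days = Wed Sep 13 2006.
Next gap: 11 days. Wed Sep 13 2006 + 11 days = Sun Sep 24 2006.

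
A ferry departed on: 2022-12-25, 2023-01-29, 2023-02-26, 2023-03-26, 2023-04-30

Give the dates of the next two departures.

2023-05-28, 2023-06-25

All Sundays; the gaps (35, 28, 28, 35) vary with month length.
This is the last Sunday of each month.
May 2023 ends with Sunday 2023-05-28.
June 2023 ends with Sunday 2023-06-25.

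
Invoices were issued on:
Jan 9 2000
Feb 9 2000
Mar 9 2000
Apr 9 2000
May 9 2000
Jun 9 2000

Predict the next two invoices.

Jul 9 2000, Aug 9 2000

The day-of-month is always 9 (31, 29, 31, 30, 31 days between events).
So this recurs on the 9th of each month.
Next: July 2000 → Jul 9 2000.
August 2000: Aug 9 2000.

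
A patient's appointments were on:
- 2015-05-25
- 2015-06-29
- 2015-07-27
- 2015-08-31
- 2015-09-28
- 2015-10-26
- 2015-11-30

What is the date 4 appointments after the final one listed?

2016-03-28

These are Mondays with 35, 28, 35, 28, 28, 35-day gaps.
Each is the final Monday of its month — 2015-06-29 is past the 28th, so '4th Monday' doesn't fit.
December 2015 ends with Monday 2015-12-28.
January 2016 ends with Monday 2016-01-25.
Last Monday of February 2016: 2016-02-29.
March 2016 ends with Monday 2016-03-28.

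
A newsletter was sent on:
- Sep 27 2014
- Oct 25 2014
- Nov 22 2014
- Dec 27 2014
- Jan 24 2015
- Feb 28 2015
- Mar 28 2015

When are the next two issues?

Gaps: 28, 28, 35, 28, 35, 28 days — a mix of 28 and 35. Every date is a Saturday.
Each is the 4th Saturday of its month.
April 2015 — 4th Saturday is Apr 25 2015.
4th Saturday of May 2015: May 23 2015.

Apr 25 2015, May 23 2015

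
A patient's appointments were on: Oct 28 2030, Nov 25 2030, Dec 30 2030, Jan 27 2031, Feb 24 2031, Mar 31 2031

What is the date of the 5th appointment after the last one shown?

Every date is a Monday; gaps 28, 35, 28, 28, 35 days.
Each is the last Monday of its month (at least one falls on the 29th or later, ruling out '4th Monday').
Last Monday of April 2031: Apr 28 2031.
Last Monday of May 2031: May 26 2031.
June 2031 ends with Monday Jun 30 2031.
Last Monday of July 2031: Jul 28 2031.
August 2031 ends with Monday Aug 25 2031.

Aug 25 2031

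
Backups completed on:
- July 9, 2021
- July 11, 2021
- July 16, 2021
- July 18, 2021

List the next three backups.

Gaps: 2, 5, 2 days — not constant, but cyclic with period 2.
The events fall on every Friday and Sunday.
Next Friday: July 23, 2021.
The following Sunday is July 25, 2021.
The following Friday is July 30, 2021.

July 23, 2021; July 25, 2021; July 30, 2021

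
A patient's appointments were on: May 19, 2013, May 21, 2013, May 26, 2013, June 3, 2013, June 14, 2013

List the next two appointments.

June 28, 2013; July 15, 2013

Gaps: 2, 5, 8, 11 days — each gap is 3 larger than the previous one.
Next gap: 14 days. June 14, 2013 + 14 days = June 28, 2013.
Next gap: 17 days. June 28, 2013 + 17 days = July 15, 2013.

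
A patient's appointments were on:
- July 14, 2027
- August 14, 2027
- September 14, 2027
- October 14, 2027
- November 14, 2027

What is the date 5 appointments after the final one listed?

Each date is the 14th; the gaps (31, 31, 30, 31) track the month lengths.
The rule is the 14th of each month.
Next: December 2027 → December 14, 2027.
January 2028: January 14, 2028.
Next: February 2028 → February 14, 2028.
March 2028: March 14, 2028.
April 2028: April 14, 2028.

April 14, 2028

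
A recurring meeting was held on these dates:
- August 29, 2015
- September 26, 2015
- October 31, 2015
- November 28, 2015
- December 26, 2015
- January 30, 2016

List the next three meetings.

These are Saturdays with 28, 35, 28, 28, 35-day gaps.
Each is the final Saturday of its month — August 29, 2015 is past the 28th, so '4th Saturday' doesn't fit.
Last Saturday of February 2016: February 27, 2016.
March 2016 ends with Saturday March 26, 2016.
April 2016 ends with Saturday April 30, 2016.

February 27, 2016; March 26, 2016; April 30, 2016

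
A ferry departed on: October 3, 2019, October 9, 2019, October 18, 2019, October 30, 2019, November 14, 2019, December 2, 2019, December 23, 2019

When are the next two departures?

The spacing grows by 3 each time: 6, 9, 12, 15, 18, 21 days.
Next gap: 24 days. December 23, 2019 + 24 days = January 16, 2020.
Next gap: 27 days. January 16, 2020 + 27 days = February 12, 2020.

January 16, 2020; February 12, 2020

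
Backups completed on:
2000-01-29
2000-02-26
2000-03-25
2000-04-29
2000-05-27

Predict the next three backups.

Every date is a Saturday; gaps 28, 28, 35, 28 days.
Each is the last Saturday of its month (at least one falls on the 29th or later, ruling out '4th Saturday').
Last Saturday of June 2000: 2000-06-24.
July 2000 ends with Saturday 2000-07-29.
Last Saturday of August 2000: 2000-08-26.

2000-06-24, 2000-07-29, 2000-08-26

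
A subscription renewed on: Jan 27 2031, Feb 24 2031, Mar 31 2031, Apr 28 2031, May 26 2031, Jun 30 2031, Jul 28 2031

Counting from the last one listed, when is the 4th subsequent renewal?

Every date is a Monday; gaps 28, 35, 28, 28, 35, 28 days.
Each is the last Monday of its month (at least one falls on the 29th or later, ruling out '4th Monday').
Last Monday of August 2031: Aug 25 2031.
Last Monday of September 2031: Sep 29 2031.
Last Monday of October 2031: Oct 27 2031.
November 2031 ends with Monday Nov 24 2031.

Nov 24 2031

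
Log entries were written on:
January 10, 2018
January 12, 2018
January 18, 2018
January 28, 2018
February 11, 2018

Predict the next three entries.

March 1, 2018; March 23, 2018; April 18, 2018

Gaps: 2, 6, 10, 14 days — each gap is 4 larger than the previous one.
Next gap: 18 days. February 11, 2018 + 18 days = March 1, 2018.
Next gap: 22 days. March 1, 2018 + 22 days = March 23, 2018.
Next gap: 26 days. March 23, 2018 + 26 days = April 18, 2018.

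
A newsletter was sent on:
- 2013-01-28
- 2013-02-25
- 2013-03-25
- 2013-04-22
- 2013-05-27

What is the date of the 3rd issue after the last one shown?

2013-08-26

These are Mondays at 28- or 35-day spacing (28, 28, 28, 35).
The pattern: 4th Monday of the month.
4th Monday of June 2013: 2013-06-24.
4th Monday of July 2013: 2013-07-22.
August 2013 — 4th Monday is 2013-08-26.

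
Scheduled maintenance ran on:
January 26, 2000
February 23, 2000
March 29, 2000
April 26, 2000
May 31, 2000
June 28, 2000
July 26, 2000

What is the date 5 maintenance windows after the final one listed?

December 27, 2000

All Wednesdays; the gaps (28, 35, 28, 35, 28, 28) vary with month length.
This is the last Wednesday of each month.
August 2000 ends with Wednesday August 30, 2000.
September 2000 ends with Wednesday September 27, 2000.
Last Wednesday of October 2000: October 25, 2000.
Last Wednesday of November 2000: November 29, 2000.
Last Wednesday of December 2000: December 27, 2000.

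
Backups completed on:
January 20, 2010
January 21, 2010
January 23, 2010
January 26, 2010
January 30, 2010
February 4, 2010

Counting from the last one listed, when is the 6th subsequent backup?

March 27, 2010

Intervals are 1, 2, 3, 4, 5 days — an arithmetic progression with common difference 1.
Next gap: 6 days. February 4, 2010 + 6 days = February 10, 2010.
Next gap: 7 days. February 10, 2010 + 7 days = February 17, 2010.
Next gap: 8 days. February 17, 2010 + 8 days = February 25, 2010.
Next gap: 9 days. February 25, 2010 + 9 days = March 6, 2010.
Next gap: 10 days. March 6, 2010 + 10 days = March 16, 2010.
Next gap: 11 days. March 16, 2010 + 11 days = March 27, 2010.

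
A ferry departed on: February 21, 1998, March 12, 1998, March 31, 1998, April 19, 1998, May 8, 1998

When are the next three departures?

The spacing is 19, 19, 19, 19 days — always 19 days.
May 8, 1998 + 19 days = May 27, 1998.
May 27, 1998 + 19 days = June 15, 1998.
June 15, 1998 + 19 days = July 4, 1998.

May 27, 1998; June 15, 1998; July 4, 1998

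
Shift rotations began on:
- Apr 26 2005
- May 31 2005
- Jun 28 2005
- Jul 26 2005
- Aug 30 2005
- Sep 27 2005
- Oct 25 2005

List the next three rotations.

All Tuesdays; the gaps (35, 28, 28, 35, 28, 28) vary with month length.
This is the last Tuesday of each month.
November 2005 ends with Tuesday Nov 29 2005.
Last Tuesday of December 2005: Dec 27 2005.
Last Tuesday of January 2006: Jan 31 2006.

Nov 29 2005, Dec 27 2005, Jan 31 2006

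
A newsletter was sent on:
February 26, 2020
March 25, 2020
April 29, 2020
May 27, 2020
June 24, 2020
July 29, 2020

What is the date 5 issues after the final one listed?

These are Wednesdays with 28, 35, 28, 28, 35-day gaps.
Each is the final Wednesday of its month — April 29, 2020 is past the 28th, so '4th Wednesday' doesn't fit.
Last Wednesday of August 2020: August 26, 2020.
September 2020 ends with Wednesday September 30, 2020.
Last Wednesday of October 2020: October 28, 2020.
November 2020 ends with Wednesday November 25, 2020.
December 2020 ends with Wednesday December 30, 2020.

December 30, 2020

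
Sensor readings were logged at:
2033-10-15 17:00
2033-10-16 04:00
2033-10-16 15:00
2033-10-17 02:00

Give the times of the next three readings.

2033-10-17 13:00, 2033-10-18 00:00, 2033-10-18 11:00

Spacing: 11, 11, 11 h — constant 11 h.
2033-10-17 02:00 + 11 h = 2033-10-17 13:00.
2033-10-17 13:00 + 11 h = 2033-10-18 00:00.
2033-10-18 00:00 + 11 h = 2033-10-18 11:00.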